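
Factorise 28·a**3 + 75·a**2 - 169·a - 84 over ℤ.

(4·a - 7)·(7·a + 3)·(a + 4)

Testing divisors of the constant over divisors of the leading coefficient, a = 7/4 is a root, so (4·a - 7) divides it; the quotient is 7·a**2 + 31·a + 12.
The remaining quadratic factors as (7·a + 3)(a + 4).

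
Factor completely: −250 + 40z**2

Factor out 10, leaving 4z**2 − 25, which is a difference of two squares.

10(2z + 5)(2z − 5)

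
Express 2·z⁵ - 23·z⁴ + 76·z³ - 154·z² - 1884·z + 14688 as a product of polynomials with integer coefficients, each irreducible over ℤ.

(2·z + 9)·(z - 6)·(z - 8)·(z² - 2·z + 34)

Trying the rational-root candidates, z = 6 is a root, so (z - 6) is a factor; dividing leaves 2·z⁴ - 11·z³ + 10·z² - 94·z - 2448.
Next, z = -9/2 is a root, so (2·z + 9) divides it; the quotient is z³ - 10·z² + 50·z - 272.
Continuing, z = 8 is a root, giving the factor (z - 8) and quotient z² - 2·z + 34.
The quadratic z² - 2·z + 34 has discriminant -132 < 0 and is irreducible over ℤ.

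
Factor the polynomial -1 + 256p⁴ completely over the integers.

(4p + 1)(4p - 1)(16p² + 1)

Difference of squares twice: with A = 4p and B = 1, A⁴ − B⁴ = (A² − B²)(A² + B²), and A² − B² factors again.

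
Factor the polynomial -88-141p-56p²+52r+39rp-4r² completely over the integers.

-(4r-7p-8)(r-8p-11)

Group: -4r(r-8p-11) + (7p+8)(r-8p-11); both groups contain (r-8p-11).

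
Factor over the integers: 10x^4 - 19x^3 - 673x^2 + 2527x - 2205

(2x - 5)(5x - 7)(x + 9)(x - 7)

Testing divisors of the constant over divisors of the leading coefficient, x = -9 is a root, giving the factor (x + 9) and quotient 10x^3 - 109x^2 + 308x - 245.
Next, x = 7/5 is a root, so (5x - 7) is a factor; dividing leaves 2x^2 - 19x + 35.
The remaining quadratic factors as (x - 7)(2x - 5).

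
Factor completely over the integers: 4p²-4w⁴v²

Pull out the common factor 4, leaving -w⁴v²+p².
Recognize a difference of squares with the parts p and w²v.

-4(w²v-p)(w²v+p)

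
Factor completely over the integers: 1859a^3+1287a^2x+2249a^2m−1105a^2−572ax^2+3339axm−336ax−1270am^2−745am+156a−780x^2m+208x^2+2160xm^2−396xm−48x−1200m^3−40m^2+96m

Group: 13a(143a^2−44ax+283am−52a−60xm+16x+120m^2−32m) + (13x−10m−3)(143a^2−44ax+283am−52a−60xm+16x+120m^2−32m); both groups contain (143a^2−44ax+283am−52a−60xm+16x+120m^2−32m), so (13a+13x−10m−3) is a factor with cofactor 143a^2−44ax+283am−52a−60xm+16x+120m^2−32m.
The cofactor groups again: 143a^2−44ax+283am−52a−60xm+16x+120m^2−32m = 11a(13a−4x+8m) + (15m−4)(13a−4x+8m); both groups contain (13a−4x+8m), giving (11a+15m−4)(13a−4x+8m).

(11a+15m−4)(13a−4x+8m)(13a+13x−10m−3)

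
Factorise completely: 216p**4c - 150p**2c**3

Pull out the common factor 6p**2c; 36p**2 - 25c**2 is a difference of squares.

6cp**2(6p - 5c)(6p + 5c)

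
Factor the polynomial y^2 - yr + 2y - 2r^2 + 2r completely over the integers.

(y - 2r + 2)(y + r)

Group: y(y - 2r + 2) + r(y - 2r + 2); both groups contain (y - 2r + 2).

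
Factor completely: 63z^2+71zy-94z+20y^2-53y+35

(7z+4y-5)(9z+5y-7)

Group: 7z(9z+5y-7) + (4y-5)(9z+5y-7); both groups contain (9z+5y-7).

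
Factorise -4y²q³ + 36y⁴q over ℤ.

4qy²(3y - q)(3y + q)

Every term has a factor of 4y²q. Then 9y² - q² = (3y)² − (q)².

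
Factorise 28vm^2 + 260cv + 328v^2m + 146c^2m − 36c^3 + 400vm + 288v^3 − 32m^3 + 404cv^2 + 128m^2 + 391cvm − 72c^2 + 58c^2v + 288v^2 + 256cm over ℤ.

−(2c − 9v − 8m)(2c + 4v − m + 4)(9c + 8v + 4m)

Group: 9c(−4c^2 + 10cv + 18cm − 8c + 36v^2 + 23vm + 36v − 8m^2 + 32m) + (8v + 4m)(−4c^2 + 10cv + 18cm − 8c + 36v^2 + 23vm + 36v − 8m^2 + 32m); both groups contain (−4c^2 + 10cv + 18cm − 8c + 36v^2 + 23vm + 36v − 8m^2 + 32m), so (9c + 8v + 4m) is a factor with cofactor −4c^2 + 10cv + 18cm − 8c + 36v^2 + 23vm + 36v − 8m^2 + 32m.
The cofactor groups again: −4c^2 + 10cv + 18cm − 8c + 36v^2 + 23vm + 36v − 8m^2 + 32m = −2c(2c + 4v − m + 4) + (9v + 8m)(2c + 4v − m + 4); both groups contain (2c + 4v − m + 4), giving −(2c − 9v − 8m)(2c + 4v − m + 4).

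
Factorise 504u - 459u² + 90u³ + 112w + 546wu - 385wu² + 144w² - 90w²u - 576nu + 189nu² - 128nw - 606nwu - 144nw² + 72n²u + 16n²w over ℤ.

Group: 8n(2nw + 9nu - 18w² - 77wu - 14w + 18u² - 63u) + (5u - 8)(2nw + 9nu - 18w² - 77wu - 14w + 18u² - 63u); both groups contain (2nw + 9nu - 18w² - 77wu - 14w + 18u² - 63u), so (8n + 5u - 8) is a factor with cofactor 2nw + 9nu - 18w² - 77wu - 14w + 18u² - 63u.
The cofactor groups again: 2nw + 9nu - 18w² - 77wu - 14w + 18u² - 63u = n(2w + 9u) + (-9w + 2u - 7)(2w + 9u); both groups contain (2w + 9u), giving (n - 9w + 2u - 7)(2w + 9u).

(8n + 5u - 8)(2w + 9u)(n - 9w + 2u - 7)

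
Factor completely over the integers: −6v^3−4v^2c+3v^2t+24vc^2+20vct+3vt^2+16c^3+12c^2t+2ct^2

−(v−2c−t)(3v+2c)(2v+4c+t)

Group: 2v(−3v^2+4vc+3vt+4c^2+2ct) + (4c+t)(−3v^2+4vc+3vt+4c^2+2ct); both groups contain (−3v^2+4vc+3vt+4c^2+2ct), so (2v+4c+t) is a factor with cofactor −3v^2+4vc+3vt+4c^2+2ct.
The cofactor groups again: −3v^2+4vc+3vt+4c^2+2ct = −v(3v+2c) + (2c+t)(3v+2c); both groups contain (3v+2c), giving −(v−2c−t)(3v+2c).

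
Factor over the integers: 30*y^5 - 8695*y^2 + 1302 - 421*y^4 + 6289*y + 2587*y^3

(5*y - 6)*(6*y + 1)*(y - 7)*(y^2 - 6*y + 31)

Trying the rational-root candidates, y = 6/5 is a root, giving the factor (5*y - 6) and quotient 6*y^4 - 77*y^3 + 425*y^2 - 1229*y - 217.
Next, y = -1/6 is a root, giving the factor (6*y + 1) and quotient y^3 - 13*y^2 + 73*y - 217.
Continuing, y = 7 is a root, giving the factor (y - 7) and quotient y^2 - 6*y + 31.
The quadratic y^2 - 6*y + 31 has discriminant -88 < 0 and is irreducible over ℤ.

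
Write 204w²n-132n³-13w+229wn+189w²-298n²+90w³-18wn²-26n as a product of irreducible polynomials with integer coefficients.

(15w-11n-1)(w+2n)(6w+6n+13)

Group: 15w(6w²+18wn+13w+12n²+26n) + (-11n-1)(6w²+18wn+13w+12n²+26n); both groups contain (6w²+18wn+13w+12n²+26n), so (15w-11n-1) is a factor with cofactor 6w²+18wn+13w+12n²+26n.
The cofactor groups again: 6w²+18wn+13w+12n²+26n = 6w(w+2n) + (6n+13)(w+2n); both groups contain (w+2n), giving (6w+6n+13)(w+2n).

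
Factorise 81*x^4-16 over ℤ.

(3*x+2)*(3*x-2)*(9*x^2+4)

Difference of squares twice: with A = 3*x and B = 2, A⁴ − B⁴ = (A² − B²)(A² + B²), and A² − B² factors again.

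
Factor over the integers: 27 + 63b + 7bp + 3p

(7b + 3)(p + 9)

Group as (7bp + 63b) + (3p + 27) = 7b(p + 9) + 3(p + 9).
Both groups share the factor (p + 9).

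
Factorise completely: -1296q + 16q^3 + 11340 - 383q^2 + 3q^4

(3q - 14)(q + 10)(q + 9)(q - 9)

Among the possible rational roots, q = -9 is a root, so (q + 9) is a factor; dividing leaves 3q^3 - 11q^2 - 284q + 1260.
Continuing, q = -10 is a root, so (q + 10) divides it; the quotient is 3q^2 - 41q + 126.
The remaining quadratic factors as (q - 9)(3q - 14).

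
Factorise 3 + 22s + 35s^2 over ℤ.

Need a pair with product 35·3 = 105 and sum 22: that's 15 and 7.
Split the middle term: 35s^2 + 15s + 7s + 3 = 5s(7s + 3) + (7s + 3).

(5s + 1)(7s + 3)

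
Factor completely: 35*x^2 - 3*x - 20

Need a pair with product 35·(-20) = -700 and sum -3: that's -28 and 25.
Split the middle term: 35*x^2 - 28*x + 25*x - 20 = 7*x*(5*x - 4) + 5*(5*x - 4).

(5*x - 4)*(7*x + 5)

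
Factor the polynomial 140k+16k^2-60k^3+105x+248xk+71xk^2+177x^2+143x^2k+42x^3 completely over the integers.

Group: 2x(21x^2+19xk+15x-12k^2+20k) + (5k+7)(21x^2+19xk+15x-12k^2+20k); both groups contain (21x^2+19xk+15x-12k^2+20k), so (2x+5k+7) is a factor with cofactor 21x^2+19xk+15x-12k^2+20k.
The cofactor groups again: 21x^2+19xk+15x-12k^2+20k = 7x(3x+4k) + (-3k+5)(3x+4k); both groups contain (3x+4k), giving (7x-3k+5)(3x+4k).

(7x-3k+5)(3x+4k)(2x+5k+7)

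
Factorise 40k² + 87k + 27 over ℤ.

Need a pair with product 40·27 = 1080 and sum 87: that's 15 and 72.
Split the middle term: 40k² + 15k + 72k + 27 = 5k(8k + 3) + 9(8k + 3).

(5k + 9)(8k + 3)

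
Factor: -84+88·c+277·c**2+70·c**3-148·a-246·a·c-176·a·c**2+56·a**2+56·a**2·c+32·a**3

Group: 2·a·(16·a**2-28·a·c-20·a+10·c**2+31·c-14) + (7·c+6)·(16·a**2-28·a·c-20·a+10·c**2+31·c-14); both groups contain (16·a**2-28·a·c-20·a+10·c**2+31·c-14), so (2·a+7·c+6) is a factor with cofactor 16·a**2-28·a·c-20·a+10·c**2+31·c-14.
The cofactor groups again: 16·a**2-28·a·c-20·a+10·c**2+31·c-14 = 4·a·(4·a-2·c-7) + (-5·c+2)·(4·a-2·c-7); both groups contain (4·a-2·c-7), giving (4·a-5·c+2)·(4·a-2·c-7).

(2·a+7·c+6)·(4·a-2·c-7)·(4·a-5·c+2)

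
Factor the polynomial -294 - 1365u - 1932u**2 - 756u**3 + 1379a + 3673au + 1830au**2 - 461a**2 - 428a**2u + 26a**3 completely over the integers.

(13a - 6u - 3)(2a - 14u - 7)(a - 9u - 14)

Group: 13a(2a**2 - 32au - 35a + 126u**2 + 259u + 98) + (-6u - 3)(2a**2 - 32au - 35a + 126u**2 + 259u + 98); both groups contain (2a**2 - 32au - 35a + 126u**2 + 259u + 98), so (13a - 6u - 3) is a factor with cofactor 2a**2 - 32au - 35a + 126u**2 + 259u + 98.
The cofactor groups again: 2a**2 - 32au - 35a + 126u**2 + 259u + 98 = 2a(a - 9u - 14) + (-14u - 7)(a - 9u - 14); both groups contain (a - 9u - 14), giving (2a - 14u - 7)(a - 9u - 14).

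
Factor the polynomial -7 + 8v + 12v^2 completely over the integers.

(2v - 1)(6v + 7)

Need a pair with product 12·(-7) = -84 and sum 8: that's -6 and 14.
Split the middle term: 12v^2 - 6v + 14v - 7 = 6v(2v - 1) + 7(2v - 1).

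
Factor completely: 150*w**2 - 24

6*(5*w + 2)*(5*w - 2)

Factor out 6, leaving 25*w**2 - 4, which is a difference of two squares.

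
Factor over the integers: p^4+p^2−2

Substitute u = p^2 to get a quadratic in u, then factor.
p^2+2 is irreducible over ℤ (always positive, so no real roots).
p^2−1 is a difference of squares.

(p+1)(p−1)(p^2+2)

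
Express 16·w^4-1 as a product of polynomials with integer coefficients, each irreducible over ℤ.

(2·w+1)·(2·w-1)·(4·w^2+1)

Write as (4·w^2)² − (1)², then factor 4·w^2-1 once more.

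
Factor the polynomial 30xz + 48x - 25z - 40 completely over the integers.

Group as (30xz + 48x) + (-25z - 40) = 6x(5z + 8) - 5(5z + 8).
Both groups share the factor (5z + 8).

(5z + 8)(6x - 5)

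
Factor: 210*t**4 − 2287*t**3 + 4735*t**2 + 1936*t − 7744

(5*t − 11)*(6*t − 11)*(7*t + 8)*(t − 8)

Testing divisors of the constant over divisors of the leading coefficient, t = 8 is a root, so (t − 8) divides it; the quotient is 210*t**3 − 607*t**2 − 121*t + 968.
Then t = 11/5 is a root, so (5*t − 11) divides it; the quotient is 42*t**2 − 29*t − 88.
The remaining quadratic factors as (6*t − 11)(7*t + 8).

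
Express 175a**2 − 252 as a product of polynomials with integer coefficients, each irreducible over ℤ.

7(5a + 6)(5a − 6)

Every term has a factor of 7. Then 25a**2 − 36 = (5a)² − (6)².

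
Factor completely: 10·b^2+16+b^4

Substitute u = b^2 to get a quadratic in u, then factor.
b^2+2 is irreducible over ℤ (always positive, so no real roots).
b^2+8 is irreducible over ℤ (always positive, so no real roots).

(b^2+2)·(b^2+8)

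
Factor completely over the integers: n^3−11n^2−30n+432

By the rational root theorem, n = 9 is a root, so (n−9) divides it; the quotient is n^2−2n−48.
The remaining quadratic factors as (n+6)(n−8).

(n+6)(n−8)(n−9)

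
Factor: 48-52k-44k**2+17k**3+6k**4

(2k+3)(3k-2)(k+4)(k-2)

Trying the rational-root candidates, k = 2 is a root, so (k-2) is a factor; dividing leaves 6k**3+29k**2+14k-24.
Continuing, k = 2/3 is a root, so (3k-2) is a factor; dividing leaves 2k**2+11k+12.
The remaining quadratic factors as (2k+3)(k+4).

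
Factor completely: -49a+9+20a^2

Need a pair with product 20·9 = 180 and sum -49: that's -45 and -4.
Split the middle term: 20a^2-45a - 4a+9 = 5a(4a-9) - (4a-9).

(4a-9)(5a-1)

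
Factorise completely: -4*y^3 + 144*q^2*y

Pull out the common factor 4*y; 36*q^2 - y^2 is a difference of squares.

4*y*(6*q + y)*(6*q - y)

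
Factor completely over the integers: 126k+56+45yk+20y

Group as (45yk+20y) + (126k+56) = 5y(9k+4) + 14(9k+4).
Both groups share the factor (9k+4).

(5y+14)(9k+4)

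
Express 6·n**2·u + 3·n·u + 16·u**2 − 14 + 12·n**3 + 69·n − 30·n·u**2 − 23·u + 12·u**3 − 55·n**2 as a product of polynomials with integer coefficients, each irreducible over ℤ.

Group: 4·n·(3·n**2 + 3·n·u − 13·n − 6·u**2 − 5·u + 14) + (−2·u − 1)·(3·n**2 + 3·n·u − 13·n − 6·u**2 − 5·u + 14); both groups contain (3·n**2 + 3·n·u − 13·n − 6·u**2 − 5·u + 14), so (4·n − 2·u − 1) is a factor with cofactor 3·n**2 + 3·n·u − 13·n − 6·u**2 − 5·u + 14.
The cofactor groups again: 3·n**2 + 3·n·u − 13·n − 6·u**2 − 5·u + 14 = 3·n·(n − u − 2) + (6·u − 7)·(n − u − 2); both groups contain (n − u − 2), giving (3·n + 6·u − 7)·(n − u − 2).

(3·n + 6·u − 7)·(4·n − 2·u − 1)·(n − u − 2)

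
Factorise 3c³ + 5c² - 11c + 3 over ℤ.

Among the possible rational roots, c = -3 is a root, so (c + 3) divides it; the quotient is 3c² - 4c + 1.
The remaining quadratic factors as (c - 1)(3c - 1).

(3c - 1)(c + 3)(c - 1)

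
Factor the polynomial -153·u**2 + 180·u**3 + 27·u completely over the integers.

9·u·(4·u - 1)·(5·u - 3)

Pull out the common factor 9·u, then factor the remaining trinomial.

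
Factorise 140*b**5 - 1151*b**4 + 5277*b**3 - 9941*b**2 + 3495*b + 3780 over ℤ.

Testing divisors of the constant over divisors of the leading coefficient, b = 7/5 is a root, giving the factor (5*b - 7) and quotient 28*b**4 - 191*b**3 + 788*b**2 - 885*b - 540.
Continuing, b = -3/7 is a root, giving the factor (7*b + 3) and quotient 4*b**3 - 29*b**2 + 125*b - 180.
Then b = 9/4 is a root, so (4*b - 9) divides it; the quotient is b**2 - 5*b + 20.
The quadratic b**2 - 5*b + 20 has discriminant -55 < 0 and is irreducible over ℤ.

(4*b - 9)*(5*b - 7)*(7*b + 3)*(b**2 - 5*b + 20)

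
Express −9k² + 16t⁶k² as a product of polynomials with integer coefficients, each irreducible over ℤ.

Factor out k² first: what remains is 16t⁶ − 9.
Recognize a difference of squares with the parts 4t³ and 3.

k²(4t³ + 3)(4t³ − 3)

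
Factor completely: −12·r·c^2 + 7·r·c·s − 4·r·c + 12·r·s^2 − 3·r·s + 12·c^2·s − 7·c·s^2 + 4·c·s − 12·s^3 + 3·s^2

Group: 3·c·(−4·r·c − 3·r·s + 4·c·s + 3·s^2) + (−4·s + 1)·(−4·r·c − 3·r·s + 4·c·s + 3·s^2); both groups contain (−4·r·c − 3·r·s + 4·c·s + 3·s^2), so (3·c − 4·s + 1) is a factor with cofactor −4·r·c − 3·r·s + 4·c·s + 3·s^2.
The cofactor groups again: −4·r·c − 3·r·s + 4·c·s + 3·s^2 = −r·(4·c + 3·s) + s·(4·c + 3·s); both groups contain (4·c + 3·s), giving −(r − s)·(4·c + 3·s).

−(3·c − 4·s + 1)·(4·c + 3·s)·(r − s)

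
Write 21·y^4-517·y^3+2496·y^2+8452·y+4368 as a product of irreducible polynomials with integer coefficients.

(3·y+2)·(7·y+12)·(y-13)·(y-14)

Testing divisors of the constant over divisors of the leading coefficient, y = 13 is a root, so (y-13) divides it; the quotient is 21·y^3-244·y^2-676·y-336.
Then y = 14 is a root, so (y-14) is a factor; dividing leaves 21·y^2+50·y+24.
The remaining quadratic factors as (7·y+12)(3·y+2).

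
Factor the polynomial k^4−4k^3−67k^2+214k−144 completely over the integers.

(k+8)(k−1)(k−2)(k−9)

Testing divisors of the constant over divisors of the leading coefficient, k = −8 is a root, so (k+8) divides it; the quotient is k^3−12k^2+29k−18.
Then k = 1 is a root, so (k−1) divides it; the quotient is k^2−11k+18.
The remaining quadratic factors as (k−2)(k−9).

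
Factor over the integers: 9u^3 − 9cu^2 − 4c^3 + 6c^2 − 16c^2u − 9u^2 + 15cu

−(2c + 3u − 3)(2c − u)(c + 3u)

Group: c(−4c^2 − 4cu + 6c + 3u^2 − 3u) + 3u(−4c^2 − 4cu + 6c + 3u^2 − 3u); both groups contain (−4c^2 − 4cu + 6c + 3u^2 − 3u), so (c + 3u) is a factor with cofactor −4c^2 − 4cu + 6c + 3u^2 − 3u.
The cofactor groups again: −4c^2 − 4cu + 6c + 3u^2 − 3u = −2c(2c + 3u − 3) + u(2c + 3u − 3); both groups contain (2c + 3u − 3), giving −(2c − u)(2c + 3u − 3).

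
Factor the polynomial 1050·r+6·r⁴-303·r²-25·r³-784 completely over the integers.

(6·r-7)·(r+7)·(r-2)·(r-8)

Testing divisors of the constant over divisors of the leading coefficient, r = 2 is a root, giving the factor (r-2) and quotient 6·r³-13·r²-329·r+392.
Continuing, r = 8 is a root, so (r-8) divides it; the quotient is 6·r²+35·r-49.
The remaining quadratic factors as (6·r-7)(r+7).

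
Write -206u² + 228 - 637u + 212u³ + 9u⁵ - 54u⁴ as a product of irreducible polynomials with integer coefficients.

(3u + 4)(3u - 1)(u - 3)(u² - 4u + 19)

Among the possible rational roots, u = 1/3 is a root, so (3u - 1) is a factor; dividing leaves 3u⁴ - 17u³ + 65u² - 47u - 228.
Continuing, u = 3 is a root, so (u - 3) is a factor; dividing leaves 3u³ - 8u² + 41u + 76.
Then u = -4/3 is a root, giving the factor (3u + 4) and quotient u² - 4u + 19.
The quadratic u² - 4u + 19 has discriminant -60 < 0 and is irreducible over ℤ.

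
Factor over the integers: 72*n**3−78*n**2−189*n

3*n*(4*n−9)*(6*n+7)

Pull out the common factor 3*n, then factor the remaining trinomial.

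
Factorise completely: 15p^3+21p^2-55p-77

(5p+7)(3p^2-11)

Group as (15p^3-55p) + (21p^2-77) = 5p(3p^2-11) + 7(3p^2-11).
Both groups share the factor (3p^2-11).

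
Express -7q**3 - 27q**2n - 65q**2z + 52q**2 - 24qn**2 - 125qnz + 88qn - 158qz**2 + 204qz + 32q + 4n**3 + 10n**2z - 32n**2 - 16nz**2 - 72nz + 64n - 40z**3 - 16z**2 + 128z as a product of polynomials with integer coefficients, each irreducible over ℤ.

-(7q - n + 2z + 4)(q + 2n + 4z)(q + 2n + 5z - 8)

Group: 7q(-q**2 - 4qn - 9qz + 8q - 4n**2 - 18nz + 16n - 20z**2 + 32z) + (-n + 2z + 4)(-q**2 - 4qn - 9qz + 8q - 4n**2 - 18nz + 16n - 20z**2 + 32z); both groups contain (-q**2 - 4qn - 9qz + 8q - 4n**2 - 18nz + 16n - 20z**2 + 32z), so (7q - n + 2z + 4) is a factor with cofactor -q**2 - 4qn - 9qz + 8q - 4n**2 - 18nz + 16n - 20z**2 + 32z.
The cofactor groups again: -q**2 - 4qn - 9qz + 8q - 4n**2 - 18nz + 16n - 20z**2 + 32z = -q(q + 2n + 4z) + (-2n - 5z + 8)(q + 2n + 4z); both groups contain (q + 2n + 4z), giving -(q + 2n + 5z - 8)(q + 2n + 4z).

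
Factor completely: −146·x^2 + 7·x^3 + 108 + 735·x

Testing divisors of the constant over divisors of the leading coefficient, x = −1/7 is a root, so (7·x + 1) is a factor; dividing leaves x^2 − 21·x + 108.
The remaining quadratic factors as (x − 9)(x − 12).

(7·x + 1)·(x − 12)·(x − 9)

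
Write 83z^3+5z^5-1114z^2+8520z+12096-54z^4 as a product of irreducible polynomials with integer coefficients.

(5z+6)(z-7)(z-9)(z^2+4z+32)

Trying the rational-root candidates, z = 9 is a root, so (z-9) divides it; the quotient is 5z^4-9z^3+2z^2-1096z-1344.
Next, z = 7 is a root, so (z-7) is a factor; dividing leaves 5z^3+26z^2+184z+192.
Then z = -6/5 is a root, giving the factor (5z+6) and quotient z^2+4z+32.
The quadratic z^2+4z+32 has discriminant -112 < 0 and is irreducible over ℤ.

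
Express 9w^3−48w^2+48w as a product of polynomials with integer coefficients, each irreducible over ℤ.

3w(3w−4)(w−4)

Pull out the common factor 3w, then factor the remaining trinomial.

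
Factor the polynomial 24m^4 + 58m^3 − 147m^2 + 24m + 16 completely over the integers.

(2m − 1)(3m − 4)(4m + 1)(m + 4)

By the rational root theorem, m = −4 is a root, giving the factor (m + 4) and quotient 24m^3 − 38m^2 + 5m + 4.
Continuing, m = 1/2 is a root, giving the factor (2m − 1) and quotient 12m^2 − 13m − 4.
The remaining quadratic factors as (3m − 4)(4m + 1).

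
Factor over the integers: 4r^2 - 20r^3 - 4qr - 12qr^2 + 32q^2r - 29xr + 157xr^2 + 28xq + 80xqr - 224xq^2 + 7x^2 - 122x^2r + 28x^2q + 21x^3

(3x - 8q - 5r + 1)(7x - r)(x + 4q - 4r)

Group: x(21x^2 - 56xq - 38xr + 7x + 8qr + 5r^2 - r) + (4q - 4r)(21x^2 - 56xq - 38xr + 7x + 8qr + 5r^2 - r); both groups contain (21x^2 - 56xq - 38xr + 7x + 8qr + 5r^2 - r), so (x + 4q - 4r) is a factor with cofactor 21x^2 - 56xq - 38xr + 7x + 8qr + 5r^2 - r.
The cofactor groups again: 21x^2 - 56xq - 38xr + 7x + 8qr + 5r^2 - r = 3x(7x - r) + (-8q - 5r + 1)(7x - r); both groups contain (7x - r), giving (3x - 8q - 5r + 1)(7x - r).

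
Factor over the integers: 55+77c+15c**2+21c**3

Group as (21c**3+77c) + (15c**2+55) = 7c(3c**2+11) + 5(3c**2+11).
Both groups share the factor (3c**2+11).

(7c+5)(3c**2+11)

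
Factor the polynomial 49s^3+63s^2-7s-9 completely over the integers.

(7s+9)(7s^2-1)

Group as (49s^3-7s) + (63s^2-9) = 7s(7s^2-1) + 9(7s^2-1).
Both groups share the factor (7s^2-1).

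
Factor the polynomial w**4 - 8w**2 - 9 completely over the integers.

(w + 3)(w - 3)(w**2 + 1)

Substitute u = w**2 to get a quadratic in u, then factor.
w**2 + 1 is irreducible over ℤ (sum of squares).
w**2 - 9 is a difference of squares.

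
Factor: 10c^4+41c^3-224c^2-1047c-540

(2c+9)(5c+3)(c+4)(c-5)

Among the possible rational roots, c = 5 is a root, so (c-5) divides it; the quotient is 10c^3+91c^2+231c+108.
Then c = -4 is a root, so (c+4) is a factor; dividing leaves 10c^2+51c+27.
The remaining quadratic factors as (2c+9)(5c+3).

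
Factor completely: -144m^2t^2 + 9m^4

Pull out the common factor 9m^2; m^2 - 16t^2 is a difference of squares.

9m^2(m + 4t)(m - 4t)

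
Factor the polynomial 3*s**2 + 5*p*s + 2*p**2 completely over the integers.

(2*p + 3*s)*(p + s)

Group: p*(2*p + 3*s) + s*(2*p + 3*s); both groups contain (2*p + 3*s).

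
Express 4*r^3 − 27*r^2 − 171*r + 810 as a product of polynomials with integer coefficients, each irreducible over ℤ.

(4*r − 15)*(r + 6)*(r − 9)

Testing divisors of the constant over divisors of the leading coefficient, r = −6 is a root, so (r + 6) divides it; the quotient is 4*r^2 − 51*r + 135.
The remaining quadratic factors as (4*r − 15)(r − 9).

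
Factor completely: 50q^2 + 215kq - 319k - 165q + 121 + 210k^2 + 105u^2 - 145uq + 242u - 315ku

(14k - 7u + 5q - 11)(15k - 15u + 10q - 11)

Group: 14k(15k - 15u + 10q - 11) + (-7u + 5q - 11)(15k - 15u + 10q - 11); both groups contain (15k - 15u + 10q - 11).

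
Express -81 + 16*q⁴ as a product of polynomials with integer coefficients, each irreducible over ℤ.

(2*q + 3)*(2*q - 3)*(4*q² + 9)

Write as (4*q²)² − (9)², then factor 4*q² - 9 once more.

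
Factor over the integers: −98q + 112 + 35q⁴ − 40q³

Group as (35q⁴ − 98q) + (−40q³ + 112) = 7q(5q³ − 14) − 8(5q³ − 14).
Both groups share the factor (5q³ − 14).

(7q − 8)(5q³ − 14)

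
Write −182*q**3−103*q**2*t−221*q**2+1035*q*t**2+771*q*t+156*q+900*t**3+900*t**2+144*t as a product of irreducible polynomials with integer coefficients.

−(13*q+12*t)*(2*q−5*t−1)*(7*q+15*t+12)

Group: 13*q*(−14*q**2+5*q*t−17*q+75*t**2+75*t+12) + 12*t*(−14*q**2+5*q*t−17*q+75*t**2+75*t+12); both groups contain (−14*q**2+5*q*t−17*q+75*t**2+75*t+12), so (13*q+12*t) is a factor with cofactor −14*q**2+5*q*t−17*q+75*t**2+75*t+12.
The cofactor groups again: −14*q**2+5*q*t−17*q+75*t**2+75*t+12 = −7*q*(2*q−5*t−1) + (−15*t−12)*(2*q−5*t−1); both groups contain (2*q−5*t−1), giving −(7*q+15*t+12)*(2*q−5*t−1).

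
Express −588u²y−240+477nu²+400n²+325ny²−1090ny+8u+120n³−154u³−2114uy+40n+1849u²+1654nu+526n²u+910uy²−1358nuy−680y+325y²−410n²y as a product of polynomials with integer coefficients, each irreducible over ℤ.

Group: 5n(24n²+38nu−82ny+56n−11u²−42uy+136u+65y²−136y−48) + (14u+5)(24n²+38nu−82ny+56n−11u²−42uy+136u+65y²−136y−48); both groups contain (24n²+38nu−82ny+56n−11u²−42uy+136u+65y²−136y−48), so (5n+14u+5) is a factor with cofactor 24n²+38nu−82ny+56n−11u²−42uy+136u+65y²−136y−48.
The cofactor groups again: 24n²+38nu−82ny+56n−11u²−42uy+136u+65y²−136y−48 = 6n(4n−u−5y+12) + (11u−13y−4)(4n−u−5y+12); both groups contain (4n−u−5y+12), giving (6n+11u−13y−4)(4n−u−5y+12).

(4n−u−5y+12)(5n+14u+5)(6n+11u−13y−4)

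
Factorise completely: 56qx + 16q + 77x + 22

(7x + 2)(8q + 11)

Group as (56qx + 16q) + (77x + 22) = 8q(7x + 2) + 11(7x + 2).
Both groups share the factor (7x + 2).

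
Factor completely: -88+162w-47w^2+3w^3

(3w-2)(w-11)(w-4)

Trying the rational-root candidates, w = 4 is a root, so (w-4) is a factor; dividing leaves 3w^2-35w+22.
The remaining quadratic factors as (w-11)(3w-2).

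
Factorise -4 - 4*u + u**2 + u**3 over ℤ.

Among the possible rational roots, u = -2 is a root, so (u + 2) divides it; the quotient is u**2 - u - 2.
The remaining quadratic factors as (u - 2)(u + 1).

(u + 1)*(u + 2)*(u - 2)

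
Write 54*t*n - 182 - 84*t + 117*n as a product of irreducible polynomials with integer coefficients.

Group as (54*t*n - 84*t) + (117*n - 182) = 6*t*(9*n - 14) + 13*(9*n - 14).
Both groups share the factor (9*n - 14).

(6*t + 13)*(9*n - 14)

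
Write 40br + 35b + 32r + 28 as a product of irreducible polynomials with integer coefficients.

(5b + 4)(8r + 7)

Group as (40br + 35b) + (32r + 28) = 5b(8r + 7) + 4(8r + 7).
Both groups share the factor (8r + 7).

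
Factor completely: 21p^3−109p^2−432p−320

By the rational root theorem, p = 8 is a root, so (p−8) is a factor; dividing leaves 21p^2+59p+40.
The remaining quadratic factors as (7p+8)(3p+5).

(3p+5)(7p+8)(p−8)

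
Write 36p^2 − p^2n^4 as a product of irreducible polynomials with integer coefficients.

Factor out p^2 first: what remains is −n^4 + 36.
Recognize a difference of squares with the parts 6 and n^2.

−p^2(n^2 + 6)(n^2 − 6)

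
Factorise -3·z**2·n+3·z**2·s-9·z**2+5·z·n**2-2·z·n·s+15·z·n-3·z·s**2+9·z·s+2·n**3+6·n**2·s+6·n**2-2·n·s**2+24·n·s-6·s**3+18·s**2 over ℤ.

Group: 3·z·(-z·n+z·s-3·z+2·n**2+6·n-2·s**2+6·s) + (n+3·s)·(-z·n+z·s-3·z+2·n**2+6·n-2·s**2+6·s); both groups contain (-z·n+z·s-3·z+2·n**2+6·n-2·s**2+6·s), so (3·z+n+3·s) is a factor with cofactor -z·n+z·s-3·z+2·n**2+6·n-2·s**2+6·s.
The cofactor groups again: -z·n+z·s-3·z+2·n**2+6·n-2·s**2+6·s = -n·(z-2·n-2·s) + (s-3)·(z-2·n-2·s); both groups contain (z-2·n-2·s), giving -(n-s+3)·(z-2·n-2·s).

-(z-2·n-2·s)·(3·z+n+3·s)·(n-s+3)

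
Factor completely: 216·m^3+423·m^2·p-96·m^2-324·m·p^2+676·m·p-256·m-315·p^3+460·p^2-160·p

Group: 8·m·(27·m^2+36·m·p-12·m-63·p^2+92·p-32) + 5·p·(27·m^2+36·m·p-12·m-63·p^2+92·p-32); both groups contain (27·m^2+36·m·p-12·m-63·p^2+92·p-32), so (8·m+5·p) is a factor with cofactor 27·m^2+36·m·p-12·m-63·p^2+92·p-32.
The cofactor groups again: 27·m^2+36·m·p-12·m-63·p^2+92·p-32 = 3·m·(9·m-9·p+8) + (7·p-4)·(9·m-9·p+8); both groups contain (9·m-9·p+8), giving (3·m+7·p-4)·(9·m-9·p+8).

(3·m+7·p-4)·(8·m+5·p)·(9·m-9·p+8)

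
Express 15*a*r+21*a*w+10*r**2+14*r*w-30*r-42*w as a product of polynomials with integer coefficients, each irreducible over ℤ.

(3*a+2*r-6)*(5*r+7*w)

Group: 3*a*(5*r+7*w) + (2*r-6)*(5*r+7*w); both groups contain (5*r+7*w).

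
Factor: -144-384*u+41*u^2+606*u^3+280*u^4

(2*u+1)*(4*u+3)*(5*u-4)*(7*u+12)

Testing divisors of the constant over divisors of the leading coefficient, u = 4/5 is a root, so (5*u-4) divides it; the quotient is 56*u^3+166*u^2+141*u+36.
Continuing, u = -12/7 is a root, so (7*u+12) is a factor; dividing leaves 8*u^2+10*u+3.
The remaining quadratic factors as (2*u+1)(4*u+3).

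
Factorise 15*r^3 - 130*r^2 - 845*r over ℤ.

Pull out the common factor 5*r, then factor the remaining trinomial.

5*r*(3*r + 13)*(r - 13)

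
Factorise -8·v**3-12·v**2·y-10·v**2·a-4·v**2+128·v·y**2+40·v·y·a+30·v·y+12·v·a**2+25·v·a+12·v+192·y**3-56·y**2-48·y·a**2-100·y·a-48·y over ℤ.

Group: v·(-8·v**2-44·v·y-10·v·a-4·v-48·y**2+14·y+12·a**2+25·a+12) - 4·y·(-8·v**2-44·v·y-10·v·a-4·v-48·y**2+14·y+12·a**2+25·a+12); both groups contain (-8·v**2-44·v·y-10·v·a-4·v-48·y**2+14·y+12·a**2+25·a+12), so (v-4·y) is a factor with cofactor -8·v**2-44·v·y-10·v·a-4·v-48·y**2+14·y+12·a**2+25·a+12.
The cofactor groups again: -8·v**2-44·v·y-10·v·a-4·v-48·y**2+14·y+12·a**2+25·a+12 = -2·v·(4·v+6·y-3·a-4) + (-8·y-4·a-3)·(4·v+6·y-3·a-4); both groups contain (4·v+6·y-3·a-4), giving -(2·v+8·y+4·a+3)·(4·v+6·y-3·a-4).

-(4·v+6·y-3·a-4)·(2·v+8·y+4·a+3)·(v-4·y)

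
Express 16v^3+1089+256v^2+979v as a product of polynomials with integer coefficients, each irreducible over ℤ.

Among the possible rational roots, v = -11/4 is a root, so (4v+11) is a factor; dividing leaves 4v^2+53v+99.
The remaining quadratic factors as (4v+9)(v+11).

(4v+11)(4v+9)(v+11)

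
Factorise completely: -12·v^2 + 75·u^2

Pull out the common factor 3; 25·u^2 - 4·v^2 is a difference of squares.

3·(5·u + 2·v)·(5·u - 2·v)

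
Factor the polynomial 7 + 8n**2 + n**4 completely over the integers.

Substitute u = n**2 to get a quadratic in u, then factor.
n**2 + 1 is irreducible over ℤ (sum of squares).
n**2 + 7 is irreducible over ℤ (always positive, so no real roots).

(n**2 + 1)(n**2 + 7)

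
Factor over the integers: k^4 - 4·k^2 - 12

Substitute u = k^2 to get a quadratic in u, then factor.
k^2 + 2 is irreducible over ℤ (always positive, so no real roots).
k^2 - 6 is irreducible over ℤ (6 is not a perfect square).

(k^2 + 2)·(k^2 - 6)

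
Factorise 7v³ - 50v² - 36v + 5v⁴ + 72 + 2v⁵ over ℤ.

By the rational root theorem, v = 2 is a root, so (v - 2) divides it; the quotient is 2v⁴ + 9v³ + 25v² - 36.
Continuing, v = 1 is a root, so (v - 1) divides it; the quotient is 2v³ + 11v² + 36v + 36.
Then v = -3/2 is a root, giving the factor (2v + 3) and quotient v² + 4v + 12.
The quadratic v² + 4v + 12 has discriminant -32 < 0 and is irreducible over ℤ.

(2v + 3)(v - 1)(v - 2)(v² + 4v + 12)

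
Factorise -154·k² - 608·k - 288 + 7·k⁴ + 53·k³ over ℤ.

Among the possible rational roots, k = 4 is a root, so (k - 4) divides it; the quotient is 7·k³ + 81·k² + 170·k + 72.
Continuing, k = -2 is a root, so (k + 2) divides it; the quotient is 7·k² + 67·k + 36.
The remaining quadratic factors as (7·k + 4)(k + 9).

(7·k + 4)·(k + 2)·(k + 9)·(k - 4)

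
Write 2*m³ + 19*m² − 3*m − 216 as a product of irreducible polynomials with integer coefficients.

Trying the rational-root candidates, m = 3 is a root, giving the factor (m − 3) and quotient 2*m² + 25*m + 72.
The remaining quadratic factors as (m + 8)(2*m + 9).

(2*m + 9)*(m + 8)*(m − 3)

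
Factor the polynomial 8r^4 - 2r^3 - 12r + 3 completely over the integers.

Group as (8r^4 - 12r) + (-2r^3 + 3) = 4r(2r^3 - 3) - (2r^3 - 3).
Both groups share the factor (2r^3 - 3).

(4r - 1)(2r^3 - 3)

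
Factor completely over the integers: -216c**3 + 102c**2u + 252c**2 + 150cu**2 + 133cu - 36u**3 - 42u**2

-(4c + 3u)(6c - 6u - 7)(9c - 2u)

Group: 4c(-54c**2 + 66cu + 63c - 12u**2 - 14u) + 3u(-54c**2 + 66cu + 63c - 12u**2 - 14u); both groups contain (-54c**2 + 66cu + 63c - 12u**2 - 14u), so (4c + 3u) is a factor with cofactor -54c**2 + 66cu + 63c - 12u**2 - 14u.
The cofactor groups again: -54c**2 + 66cu + 63c - 12u**2 - 14u = -9c(6c - 6u - 7) + 2u(6c - 6u - 7); both groups contain (6c - 6u - 7), giving -(9c - 2u)(6c - 6u - 7).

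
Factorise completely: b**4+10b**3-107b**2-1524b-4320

(b+5)(b+8)(b+9)(b-12)

By the rational root theorem, b = -5 is a root, so (b+5) divides it; the quotient is b**3+5b**2-132b-864.
Next, b = 12 is a root, giving the factor (b-12) and quotient b**2+17b+72.
The remaining quadratic factors as (b+9)(b+8).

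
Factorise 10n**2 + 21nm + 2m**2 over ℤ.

Group: n(10n + m) + 2m(10n + m); both groups contain (10n + m).

(n + 2m)(10n + m)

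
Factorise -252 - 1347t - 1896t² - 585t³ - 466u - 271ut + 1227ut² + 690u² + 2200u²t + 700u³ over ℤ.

(10u - 3t - 7)(10u + 13t + 4)(7u + 15t + 9)

Group: 10u(70u² + 129ut + 41u - 45t² - 132t - 63) + (13t + 4)(70u² + 129ut + 41u - 45t² - 132t - 63); both groups contain (70u² + 129ut + 41u - 45t² - 132t - 63), so (10u + 13t + 4) is a factor with cofactor 70u² + 129ut + 41u - 45t² - 132t - 63.
The cofactor groups again: 70u² + 129ut + 41u - 45t² - 132t - 63 = 7u(10u - 3t - 7) + (15t + 9)(10u - 3t - 7); both groups contain (10u - 3t - 7), giving (7u + 15t + 9)(10u - 3t - 7).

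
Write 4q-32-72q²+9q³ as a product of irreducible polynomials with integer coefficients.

Group as (9q³+4q) + (-72q²-32) = q(9q²+4) - 8(9q²+4).
Both groups share the factor (9q²+4).

(q-8)(9q²+4)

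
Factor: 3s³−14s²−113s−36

Testing divisors of the constant over divisors of the leading coefficient, s = −1/3 is a root, giving the factor (3s+1) and quotient s²−5s−36.
The remaining quadratic factors as (s−9)(s+4).

(3s+1)(s+4)(s−9)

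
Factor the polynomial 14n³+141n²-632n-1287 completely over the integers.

Testing divisors of the constant over divisors of the leading coefficient, n = 9/2 is a root, so (2n-9) divides it; the quotient is 7n²+102n+143.
The remaining quadratic factors as (7n+11)(n+13).

(2n-9)(7n+11)(n+13)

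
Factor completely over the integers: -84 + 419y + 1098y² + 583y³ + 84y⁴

Testing divisors of the constant over divisors of the leading coefficient, y = -7/3 is a root, so (3y + 7) is a factor; dividing leaves 28y³ + 129y² + 65y - 12.
Next, y = -3/4 is a root, so (4y + 3) is a factor; dividing leaves 7y² + 27y - 4.
The remaining quadratic factors as (7y - 1)(y + 4).

(3y + 7)(4y + 3)(7y - 1)(y + 4)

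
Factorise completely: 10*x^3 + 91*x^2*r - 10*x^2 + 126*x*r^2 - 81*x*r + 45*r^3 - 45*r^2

Group: 5*x*(2*x^2 + 17*x*r - 2*x + 15*r^2 - 15*r) + 3*r*(2*x^2 + 17*x*r - 2*x + 15*r^2 - 15*r); both groups contain (2*x^2 + 17*x*r - 2*x + 15*r^2 - 15*r), so (5*x + 3*r) is a factor with cofactor 2*x^2 + 17*x*r - 2*x + 15*r^2 - 15*r.
The cofactor groups again: 2*x^2 + 17*x*r - 2*x + 15*r^2 - 15*r = x*(2*x + 15*r) + (r - 1)*(2*x + 15*r); both groups contain (2*x + 15*r), giving (x + r - 1)*(2*x + 15*r).

(2*x + 15*r)*(5*x + 3*r)*(x + r - 1)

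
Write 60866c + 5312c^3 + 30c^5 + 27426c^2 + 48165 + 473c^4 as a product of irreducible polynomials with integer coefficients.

Among the possible rational roots, c = -3 is a root, so (c + 3) is a factor; dividing leaves 30c^4 + 383c^3 + 4163c^2 + 14937c + 16055.
Then c = -13/5 is a root, giving the factor (5c + 13) and quotient 6c^3 + 61c^2 + 674c + 1235.
Next, c = -13/6 is a root, so (6c + 13) is a factor; dividing leaves c^2 + 8c + 95.
The quadratic c^2 + 8c + 95 has discriminant -316 < 0 and is irreducible over ℤ.

(5c + 13)(6c + 13)(c + 3)(c^2 + 8c + 95)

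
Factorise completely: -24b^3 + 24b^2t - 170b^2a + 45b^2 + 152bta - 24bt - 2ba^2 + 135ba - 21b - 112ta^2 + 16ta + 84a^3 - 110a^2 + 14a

-(3b - 2a)(8b - 8t + 6a - 7)(b + 7a - 1)

Group: 3b(-8b^2 + 8bt - 62ba + 15b + 56ta - 8t - 42a^2 + 55a - 7) - 2a(-8b^2 + 8bt - 62ba + 15b + 56ta - 8t - 42a^2 + 55a - 7); both groups contain (-8b^2 + 8bt - 62ba + 15b + 56ta - 8t - 42a^2 + 55a - 7), so (3b - 2a) is a factor with cofactor -8b^2 + 8bt - 62ba + 15b + 56ta - 8t - 42a^2 + 55a - 7.
The cofactor groups again: -8b^2 + 8bt - 62ba + 15b + 56ta - 8t - 42a^2 + 55a - 7 = -8b(b + 7a - 1) + (8t - 6a + 7)(b + 7a - 1); both groups contain (b + 7a - 1), giving -(8b - 8t + 6a - 7)(b + 7a - 1).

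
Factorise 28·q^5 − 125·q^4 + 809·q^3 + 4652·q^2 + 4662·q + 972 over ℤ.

(4·q + 9)·(7·q + 2)·(q + 1)·(q^2 − 8·q + 54)

Testing divisors of the constant over divisors of the leading coefficient, q = −2/7 is a root, so (7·q + 2) is a factor; dividing leaves 4·q^4 − 19·q^3 + 121·q^2 + 630·q + 486.
Then q = −1 is a root, so (q + 1) is a factor; dividing leaves 4·q^3 − 23·q^2 + 144·q + 486.
Then q = −9/4 is a root, so (4·q + 9) is a factor; dividing leaves q^2 − 8·q + 54.
The quadratic q^2 − 8·q + 54 has discriminant −152 < 0 and is irreducible over ℤ.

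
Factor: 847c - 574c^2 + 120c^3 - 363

Testing divisors of the constant over divisors of the leading coefficient, c = 11/6 is a root, giving the factor (6c - 11) and quotient 20c^2 - 59c + 33.
The remaining quadratic factors as (4c - 3)(5c - 11).

(4c - 3)(5c - 11)(6c - 11)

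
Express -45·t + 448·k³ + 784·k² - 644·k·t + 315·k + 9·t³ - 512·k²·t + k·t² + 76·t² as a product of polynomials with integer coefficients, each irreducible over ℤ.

(7·k - t)·(8·k + t + 9)·(8·k - 9·t + 5)

Group: 8·k·(56·k² - k·t + 63·k - t² - 9·t) + (-9·t + 5)·(56·k² - k·t + 63·k - t² - 9·t); both groups contain (56·k² - k·t + 63·k - t² - 9·t), so (8·k - 9·t + 5) is a factor with cofactor 56·k² - k·t + 63·k - t² - 9·t.
The cofactor groups again: 56·k² - k·t + 63·k - t² - 9·t = 7·k·(8·k + t + 9) - t·(8·k + t + 9); both groups contain (8·k + t + 9), giving (7·k - t)·(8·k + t + 9).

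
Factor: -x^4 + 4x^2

-x^2(x + 2)(x - 2)

Pull out the common factor x^2, leaving -x^2 + 4.
Recognize a difference of squares with the parts 2 and x.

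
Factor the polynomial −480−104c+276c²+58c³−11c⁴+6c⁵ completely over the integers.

(2c+3)(3c−4)(c+2)(c²−4c+20)

Testing divisors of the constant over divisors of the leading coefficient, c = −2 is a root, so (c+2) divides it; the quotient is 6c⁴−23c³+104c²+68c−240.
Continuing, c = −3/2 is a root, giving the factor (2c+3) and quotient 3c³−16c²+76c−80.
Next, c = 4/3 is a root, so (3c−4) divides it; the quotient is c²−4c+20.
The quadratic c²−4c+20 has discriminant −64 < 0 and is irreducible over ℤ.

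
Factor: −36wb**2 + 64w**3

Every term has a factor of 4w. Then 16w**2 − 9b**2 = (4w)² − (3b)².

4w(4w − 3b)(4w + 3b)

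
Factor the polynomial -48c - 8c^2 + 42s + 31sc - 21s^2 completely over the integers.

Group: -3s(7s - 8c) + (c + 6)(7s - 8c); both groups contain (7s - 8c).

-(7s - 8c)(3s - c - 6)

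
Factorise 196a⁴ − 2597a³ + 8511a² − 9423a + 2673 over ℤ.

(4a − 9)(7a − 11)(7a − 3)(a − 9)

Among the possible rational roots, a = 9/4 is a root, so (4a − 9) divides it; the quotient is 49a³ − 539a² + 915a − 297.
Next, a = 9 is a root, so (a − 9) divides it; the quotient is 49a² − 98a + 33.
The remaining quadratic factors as (7a − 11)(7a − 3).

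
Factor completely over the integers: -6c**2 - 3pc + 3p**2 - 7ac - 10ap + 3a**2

(3a - p + 2c)(a - 3p - 3c)

Group: 3a(a - 3p - 3c) + (-p + 2c)(a - 3p - 3c); both groups contain (a - 3p - 3c).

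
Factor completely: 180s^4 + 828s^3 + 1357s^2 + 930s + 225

Testing divisors of the constant over divisors of the leading coefficient, s = −5/3 is a root, so (3s + 5) is a factor; dividing leaves 60s^3 + 176s^2 + 159s + 45.
Continuing, s = −3/2 is a root, so (2s + 3) is a factor; dividing leaves 30s^2 + 43s + 15.
The remaining quadratic factors as (6s + 5)(5s + 3).

(2s + 3)(3s + 5)(5s + 3)(6s + 5)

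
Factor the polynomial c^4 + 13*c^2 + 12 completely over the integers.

Substitute u = c^2 to get a quadratic in u, then factor.
c^2 + 12 is irreducible over ℤ (always positive, so no real roots).
c^2 + 1 is irreducible over ℤ (sum of squares).

(c^2 + 1)*(c^2 + 12)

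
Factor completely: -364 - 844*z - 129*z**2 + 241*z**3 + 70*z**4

Among the possible rational roots, z = -2 is a root, giving the factor (z + 2) and quotient 70*z**3 + 101*z**2 - 331*z - 182.
Then z = -1/2 is a root, giving the factor (2*z + 1) and quotient 35*z**2 + 33*z - 182.
The remaining quadratic factors as (5*z + 14)(7*z - 13).

(2*z + 1)*(5*z + 14)*(7*z - 13)*(z + 2)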